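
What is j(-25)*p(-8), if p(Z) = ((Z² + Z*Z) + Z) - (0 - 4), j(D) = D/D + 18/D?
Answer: 868/25 ≈ 34.720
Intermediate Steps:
j(D) = 1 + 18/D
p(Z) = 4 + Z + 2*Z² (p(Z) = ((Z² + Z²) + Z) - 1*(-4) = (2*Z² + Z) + 4 = (Z + 2*Z²) + 4 = 4 + Z + 2*Z²)
j(-25)*p(-8) = ((18 - 25)/(-25))*(4 - 8 + 2*(-8)²) = (-1/25*(-7))*(4 - 8 + 2*64) = 7*(4 - 8 + 128)/25 = (7/25)*124 = 868/25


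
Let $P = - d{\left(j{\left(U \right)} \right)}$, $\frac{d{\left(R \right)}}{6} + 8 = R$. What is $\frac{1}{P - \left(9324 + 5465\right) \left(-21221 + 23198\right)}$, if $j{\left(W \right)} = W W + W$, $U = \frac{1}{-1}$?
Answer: $- \frac{1}{29237805} \approx -3.4202 \cdot 10^{-8}$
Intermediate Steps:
$U = -1$
$j{\left(W \right)} = W + W^{2}$ ($j{\left(W \right)} = W^{2} + W = W + W^{2}$)
$d{\left(R \right)} = -48 + 6 R$
$P = 48$ ($P = - (-48 + 6 \left(- (1 - 1)\right)) = - (-48 + 6 \left(\left(-1\right) 0\right)) = - (-48 + 6 \cdot 0) = - (-48 + 0) = \left(-1\right) \left(-48\right) = 48$)
$\frac{1}{P - \left(9324 + 5465\right) \left(-21221 + 23198\right)} = \frac{1}{48 - \left(9324 + 5465\right) \left(-21221 + 23198\right)} = \frac{1}{48 - 14789 \cdot 1977} = \frac{1}{48 - 29237853} = \frac{1}{-29237805} = - \frac{1}{29237805}$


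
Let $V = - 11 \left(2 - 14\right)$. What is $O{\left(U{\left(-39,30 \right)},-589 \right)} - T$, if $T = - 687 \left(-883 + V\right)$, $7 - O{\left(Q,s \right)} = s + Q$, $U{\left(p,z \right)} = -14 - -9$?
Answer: $-515336$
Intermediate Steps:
$U{\left(p,z \right)} = -5$ ($U{\left(p,z \right)} = -14 + 9 = -5$)
$O{\left(Q,s \right)} = 7 - Q - s$ ($O{\left(Q,s \right)} = 7 - \left(s + Q\right) = 7 - \left(Q + s\right) = 7 - Q - s$)
$V = 132$ ($V = \left(-11\right) \left(-12\right) = 132$)
$T = 515937$ ($T = - 687 \left(-883 + 132\right) = \left(-687\right) \left(-751\right) = 515937$)
$O{\left(U{\left(-39,30 \right)},-589 \right)} - T = \left(7 - -5 - -589\right) - 515937 = \left(7 + 5 + 589\right) - 515937 = 601 - 515937 = -515336$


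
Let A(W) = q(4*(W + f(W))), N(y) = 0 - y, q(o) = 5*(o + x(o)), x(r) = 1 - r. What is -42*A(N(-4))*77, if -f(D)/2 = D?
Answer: -16170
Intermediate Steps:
f(D) = -2*D
q(o) = 5 (q(o) = 5*(o + (1 - o)) = 5*1 = 5)
N(y) = -y
A(W) = 5
-42*A(N(-4))*77 = -42*5*77 = -210*77 = -16170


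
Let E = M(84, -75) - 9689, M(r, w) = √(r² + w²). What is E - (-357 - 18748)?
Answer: 9416 + 3*√1409 ≈ 9528.6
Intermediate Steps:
E = -9689 + 3*√1409 (E = √(84² + (-75)²) - 9689 = √(7056 + 5625) - 9689 = √12681 - 9689 = 3*√1409 - 9689 = -9689 + 3*√1409 ≈ -9576.4)
E - (-357 - 18748) = (-9689 + 3*√1409) - (-357 - 18748) = (-9689 + 3*√1409) - 1*(-19105) = (-9689 + 3*√1409) + 19105 = 9416 + 3*√1409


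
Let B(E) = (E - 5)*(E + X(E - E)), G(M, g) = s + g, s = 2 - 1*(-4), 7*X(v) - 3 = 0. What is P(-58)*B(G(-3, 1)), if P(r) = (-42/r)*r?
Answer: -624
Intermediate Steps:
X(v) = 3/7 (X(v) = 3/7 + (⅐)*0 = 3/7 + 0 = 3/7)
s = 6 (s = 2 + 4 = 6)
G(M, g) = 6 + g
P(r) = -42
B(E) = (-5 + E)*(3/7 + E) (B(E) = (E - 5)*(E + 3/7) = (-5 + E)*(3/7 + E))
P(-58)*B(G(-3, 1)) = -42*(-15/7 + (6 + 1)² - 32*(6 + 1)/7) = -42*(-15/7 + 7² - 32/7*7) = -42*(-15/7 + 49 - 32) = -42*104/7 = -624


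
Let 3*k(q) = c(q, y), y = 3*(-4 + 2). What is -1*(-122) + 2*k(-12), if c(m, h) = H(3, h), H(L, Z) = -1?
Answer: 364/3 ≈ 121.33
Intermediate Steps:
y = -6 (y = 3*(-2) = -6)
c(m, h) = -1
k(q) = -⅓ (k(q) = (⅓)*(-1) = -⅓)
-1*(-122) + 2*k(-12) = -1*(-122) + 2*(-⅓) = 122 - ⅔ = 364/3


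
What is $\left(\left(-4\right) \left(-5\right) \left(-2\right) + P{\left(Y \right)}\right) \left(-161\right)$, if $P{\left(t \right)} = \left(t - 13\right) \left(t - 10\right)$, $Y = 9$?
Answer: $5796$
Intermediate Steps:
$P{\left(t \right)} = \left(-13 + t\right) \left(-10 + t\right)$
$\left(\left(-4\right) \left(-5\right) \left(-2\right) + P{\left(Y \right)}\right) \left(-161\right) = \left(\left(-4\right) \left(-5\right) \left(-2\right) + \left(130 + 9^{2} - 207\right)\right) \left(-161\right) = \left(20 \left(-2\right) + \left(130 + 81 - 207\right)\right) \left(-161\right) = \left(-40 + 4\right) \left(-161\right) = \left(-36\right) \left(-161\right) = 5796$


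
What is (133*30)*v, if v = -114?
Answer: -454860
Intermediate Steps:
(133*30)*v = (133*30)*(-114) = 3990*(-114) = -454860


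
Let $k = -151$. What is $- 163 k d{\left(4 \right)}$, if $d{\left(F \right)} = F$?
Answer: $98452$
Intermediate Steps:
$- 163 k d{\left(4 \right)} = \left(-163\right) \left(-151\right) 4 = 24613 \cdot 4 = 98452$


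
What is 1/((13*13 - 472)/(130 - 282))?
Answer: 152/303 ≈ 0.50165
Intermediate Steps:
1/((13*13 - 472)/(130 - 282)) = 1/((169 - 472)/(-152)) = 1/(-303*(-1/152)) = 1/(303/152) = 152/303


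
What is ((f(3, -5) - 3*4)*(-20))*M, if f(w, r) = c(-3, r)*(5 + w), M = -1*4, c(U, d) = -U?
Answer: 960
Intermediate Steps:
M = -4
f(w, r) = 15 + 3*w (f(w, r) = (-1*(-3))*(5 + w) = 3*(5 + w) = 15 + 3*w)
((f(3, -5) - 3*4)*(-20))*M = (((15 + 3*3) - 3*4)*(-20))*(-4) = (((15 + 9) - 12)*(-20))*(-4) = ((24 - 12)*(-20))*(-4) = (12*(-20))*(-4) = -240*(-4) = 960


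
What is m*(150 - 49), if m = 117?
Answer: 11817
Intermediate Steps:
m*(150 - 49) = 117*(150 - 49) = 117*101 = 11817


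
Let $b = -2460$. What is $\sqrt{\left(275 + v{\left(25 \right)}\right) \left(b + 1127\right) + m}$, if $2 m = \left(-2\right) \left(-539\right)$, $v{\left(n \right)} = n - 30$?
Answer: $i \sqrt{359371} \approx 599.48 i$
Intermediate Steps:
$v{\left(n \right)} = -30 + n$ ($v{\left(n \right)} = n - 30 = -30 + n$)
$m = 539$ ($m = \frac{\left(-2\right) \left(-539\right)}{2} = \frac{1}{2} \cdot 1078 = 539$)
$\sqrt{\left(275 + v{\left(25 \right)}\right) \left(b + 1127\right) + m} = \sqrt{\left(275 + \left(-30 + 25\right)\right) \left(-2460 + 1127\right) + 539} = \sqrt{\left(275 - 5\right) \left(-1333\right) + 539} = \sqrt{270 \left(-1333\right) + 539} = \sqrt{-359910 + 539} = \sqrt{-359371} = i \sqrt{359371}$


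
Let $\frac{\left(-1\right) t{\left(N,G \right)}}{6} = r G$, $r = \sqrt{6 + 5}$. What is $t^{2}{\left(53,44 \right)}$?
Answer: $766656$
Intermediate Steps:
$r = \sqrt{11} \approx 3.3166$
$t{\left(N,G \right)} = - 6 G \sqrt{11}$ ($t{\left(N,G \right)} = - 6 \sqrt{11} G = - 6 G \sqrt{11}$)
$t^{2}{\left(53,44 \right)} = \left(\left(-6\right) 44 \sqrt{11}\right)^{2} = \left(- 264 \sqrt{11}\right)^{2} = 766656$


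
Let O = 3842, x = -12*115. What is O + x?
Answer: 2462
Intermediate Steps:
x = -1380
O + x = 3842 - 1380 = 2462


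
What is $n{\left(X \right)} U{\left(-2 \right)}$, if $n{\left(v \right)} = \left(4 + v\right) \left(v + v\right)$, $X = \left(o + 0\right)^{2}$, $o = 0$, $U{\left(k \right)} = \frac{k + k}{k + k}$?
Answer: $0$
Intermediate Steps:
$U{\left(k \right)} = 1$ ($U{\left(k \right)} = \frac{2 k}{2 k} = 2 k \frac{1}{2 k} = 1$)
$X = 0$ ($X = \left(0 + 0\right)^{2} = 0^{2} = 0$)
$n{\left(v \right)} = 2 v \left(4 + v\right)$ ($n{\left(v \right)} = \left(4 + v\right) 2 v = 2 v \left(4 + v\right)$)
$n{\left(X \right)} U{\left(-2 \right)} = 2 \cdot 0 \left(4 + 0\right) 1 = 2 \cdot 0 \cdot 4 \cdot 1 = 0 \cdot 1 = 0$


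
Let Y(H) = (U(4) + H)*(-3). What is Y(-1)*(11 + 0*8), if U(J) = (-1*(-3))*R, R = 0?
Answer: 33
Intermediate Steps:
U(J) = 0 (U(J) = -1*(-3)*0 = 3*0 = 0)
Y(H) = -3*H (Y(H) = (0 + H)*(-3) = H*(-3) = -3*H)
Y(-1)*(11 + 0*8) = (-3*(-1))*(11 + 0*8) = 3*(11 + 0) = 3*11 = 33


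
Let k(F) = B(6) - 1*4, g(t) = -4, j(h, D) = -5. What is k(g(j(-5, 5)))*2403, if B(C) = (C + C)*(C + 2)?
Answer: 221076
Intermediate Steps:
B(C) = 2*C*(2 + C) (B(C) = (2*C)*(2 + C) = 2*C*(2 + C))
k(F) = 92 (k(F) = 2*6*(2 + 6) - 1*4 = 2*6*8 - 4 = 96 - 4 = 92)
k(g(j(-5, 5)))*2403 = 92*2403 = 221076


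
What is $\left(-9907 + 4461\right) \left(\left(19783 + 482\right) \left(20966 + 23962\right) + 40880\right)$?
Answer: $-4958620032800$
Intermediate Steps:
$\left(-9907 + 4461\right) \left(\left(19783 + 482\right) \left(20966 + 23962\right) + 40880\right) = - 5446 \left(20265 \cdot 44928 + 40880\right) = - 5446 \left(910465920 + 40880\right) = \left(-5446\right) 910506800 = -4958620032800$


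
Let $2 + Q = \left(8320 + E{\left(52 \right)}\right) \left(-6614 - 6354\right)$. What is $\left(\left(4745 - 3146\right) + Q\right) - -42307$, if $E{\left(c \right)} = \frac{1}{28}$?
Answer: $- \frac{754952234}{7} \approx -1.0785 \cdot 10^{8}$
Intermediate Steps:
$E{\left(c \right)} = \frac{1}{28}$
$Q = - \frac{755259576}{7}$ ($Q = -2 + \left(8320 + \frac{1}{28}\right) \left(-6614 - 6354\right) = -2 + \frac{232961}{28} \left(-12968\right) = -2 - \frac{755259562}{7} = - \frac{755259576}{7} \approx -1.0789 \cdot 10^{8}$)
$\left(\left(4745 - 3146\right) + Q\right) - -42307 = \left(\left(4745 - 3146\right) - \frac{755259576}{7}\right) - -42307 = \left(1599 - \frac{755259576}{7}\right) + 42307 = - \frac{755248383}{7} + 42307 = - \frac{754952234}{7}$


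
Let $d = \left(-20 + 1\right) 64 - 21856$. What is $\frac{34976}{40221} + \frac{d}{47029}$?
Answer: $\frac{716907392}{1891553409} \approx 0.379$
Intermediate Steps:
$d = -23072$ ($d = \left(-19\right) 64 - 21856 = -1216 - 21856 = -23072$)
$\frac{34976}{40221} + \frac{d}{47029} = \frac{34976}{40221} - \frac{23072}{47029} = \frac{716907392}{1891553409}$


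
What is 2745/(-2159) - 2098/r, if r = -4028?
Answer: -3263639/4348226 ≈ -0.75057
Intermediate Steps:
2745/(-2159) - 2098/r = 2745/(-2159) - 2098/(-4028) = 2745*(-1/2159) - 2098*(-1/4028) = -2745/2159 + 1049/2014 = -3263639/4348226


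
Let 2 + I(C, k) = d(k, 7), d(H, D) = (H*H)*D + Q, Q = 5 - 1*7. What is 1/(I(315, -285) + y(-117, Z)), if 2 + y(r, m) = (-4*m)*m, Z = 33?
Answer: 1/564213 ≈ 1.7724e-6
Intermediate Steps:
Q = -2 (Q = 5 - 7 = -2)
y(r, m) = -2 - 4*m² (y(r, m) = -2 + (-4*m)*m = -2 - 4*m²)
d(H, D) = -2 + D*H² (d(H, D) = (H*H)*D - 2 = H²*D - 2 = D*H² - 2 = -2 + D*H²)
I(C, k) = -4 + 7*k² (I(C, k) = -2 + (-2 + 7*k²) = -4 + 7*k²)
1/(I(315, -285) + y(-117, Z)) = 1/((-4 + 7*(-285)²) + (-2 - 4*33²)) = 1/((-4 + 7*81225) + (-2 - 4*1089)) = 1/((-4 + 568575) + (-2 - 4356)) = 1/(568571 - 4358) = 1/564213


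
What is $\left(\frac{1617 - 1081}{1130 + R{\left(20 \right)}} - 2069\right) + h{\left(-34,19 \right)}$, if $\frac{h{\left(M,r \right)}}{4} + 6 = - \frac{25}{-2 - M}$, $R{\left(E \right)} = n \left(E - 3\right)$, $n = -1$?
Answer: $- \frac{18659609}{8904} \approx -2095.6$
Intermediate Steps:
$R{\left(E \right)} = 3 - E$ ($R{\left(E \right)} = - (E - 3) = - (-3 + E) = 3 - E$)
$h{\left(M,r \right)} = -24 - \frac{100}{-2 - M}$ ($h{\left(M,r \right)} = -24 + 4 \left(- \frac{25}{-2 - M}\right) = -24 - \frac{100}{-2 - M}$)
$\left(\frac{1617 - 1081}{1130 + R{\left(20 \right)}} - 2069\right) + h{\left(-34,19 \right)} = \left(\frac{1617 - 1081}{1130 + \left(3 - 20\right)} - 2069\right) + \frac{4 \left(13 - -204\right)}{2 - 34} = \left(\frac{536}{1130 + \left(3 - 20\right)} - 2069\right) + \frac{4 \left(13 + 204\right)}{-32} = \left(\frac{536}{1130 - 17} - 2069\right) + 4 \left(- \frac{1}{32}\right) 217 = \left(\frac{536}{1113} - 2069\right) - \frac{217}{8} = - \frac{2302261}{1113} - \frac{217}{8} = - \frac{18659609}{8904}$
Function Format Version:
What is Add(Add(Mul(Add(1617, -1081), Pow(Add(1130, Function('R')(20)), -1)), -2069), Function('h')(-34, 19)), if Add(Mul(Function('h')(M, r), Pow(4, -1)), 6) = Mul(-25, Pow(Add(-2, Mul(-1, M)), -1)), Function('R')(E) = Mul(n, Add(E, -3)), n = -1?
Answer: Rational(-18659609, 8904) ≈ -2095.6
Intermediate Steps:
Function('R')(E) = Add(3, Mul(-1, E)) (Function('R')(E) = Mul(-1, Add(E, -3)) = Mul(-1, Add(-3, E)) = Add(3, Mul(-1, E)))
Function('h')(M, r) = Add(-24, Mul(-100, Pow(Add(-2, Mul(-1, M)), -1))) (Function('h')(M, r) = Add(-24, Mul(4, Mul(-25, Pow(Add(-2, Mul(-1, M)), -1)))) = Add(-24, Mul(-100, Pow(Add(-2, Mul(-1, M)), -1))))
Add(Add(Mul(Add(1617, -1081), Pow(Add(1130, Function('R')(20)), -1)), -2069), Function('h')(-34, 19)) = Add(Add(Mul(Add(1617, -1081), Pow(Add(1130, Add(3, Mul(-1, 20))), -1)), -2069), Mul(4, Pow(Add(2, -34), -1), Add(13, Mul(-6, -34)))) = Add(Add(Mul(536, Pow(Add(1130, Add(3, -20)), -1)), -2069), Mul(4, Pow(-32, -1), Add(13, 204))) = Add(Add(Mul(536, Pow(Add(1130, -17), -1)), -2069), Mul(4, Rational(-1, 32), 217)) = Add(Add(Mul(536, Pow(1113, -1)), -2069), Rational(-217, 8)) = Add(Add(Mul(536, Rational(1, 1113)), -2069), Rational(-217, 8)) = Add(Add(Rational(536, 1113), -2069), Rational(-217, 8)) = Add(Rational(-2302261, 1113), Rational(-217, 8)) = Rational(-18659609, 8904)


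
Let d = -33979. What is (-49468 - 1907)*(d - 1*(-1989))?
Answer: 1643486250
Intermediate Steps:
(-49468 - 1907)*(d - 1*(-1989)) = (-49468 - 1907)*(-33979 - 1*(-1989)) = -51375*(-33979 + 1989) = -51375*(-31990) = 1643486250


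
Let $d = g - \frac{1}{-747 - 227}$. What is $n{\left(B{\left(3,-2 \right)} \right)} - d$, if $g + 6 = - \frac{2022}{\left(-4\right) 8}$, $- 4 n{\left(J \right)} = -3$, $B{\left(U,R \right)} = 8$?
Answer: $- \frac{439769}{7792} \approx -56.439$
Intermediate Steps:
$n{\left(J \right)} = \frac{3}{4}$ ($n{\left(J \right)} = \left(- \frac{1}{4}\right) \left(-3\right) = \frac{3}{4}$)
$g = \frac{915}{16}$ ($g = -6 - \frac{2022}{\left(-4\right) 8} = -6 - \frac{2022}{-32} = -6 - - \frac{1011}{16} = -6 + \frac{1011}{16} = \frac{915}{16} \approx 57.188$)
$d = \frac{445613}{7792}$ ($d = \frac{915}{16} - \frac{1}{-747 - 227} = \frac{915}{16} - \frac{1}{-974} = \frac{915}{16} - - \frac{1}{974} = \frac{915}{16} + \frac{1}{974} = \frac{445613}{7792} \approx 57.189$)
$n{\left(B{\left(3,-2 \right)} \right)} - d = \frac{3}{4} - \frac{445613}{7792} = - \frac{439769}{7792}$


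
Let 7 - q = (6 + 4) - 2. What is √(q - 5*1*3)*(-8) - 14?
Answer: -14 - 32*I ≈ -14.0 - 32.0*I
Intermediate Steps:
q = -1 (q = 7 - ((6 + 4) - 2) = 7 - (10 - 2) = 7 - 1*8 = 7 - 8 = -1)
√(q - 5*1*3)*(-8) - 14 = √(-1 - 5*1*3)*(-8) - 14 = √(-1 - 5*3)*(-8) - 14 = √(-1 - 15)*(-8) - 14 = √(-16)*(-8) - 14 = (4*I)*(-8) - 14 = -32*I - 14 = -14 - 32*I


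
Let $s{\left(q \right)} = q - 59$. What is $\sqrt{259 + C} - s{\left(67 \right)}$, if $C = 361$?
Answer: $-8 + 2 \sqrt{155} \approx 16.9$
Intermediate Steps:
$s{\left(q \right)} = -59 + q$
$\sqrt{259 + C} - s{\left(67 \right)} = \sqrt{259 + 361} - \left(-59 + 67\right) = \sqrt{620} - 8 = 2 \sqrt{155} - 8 = -8 + 2 \sqrt{155}$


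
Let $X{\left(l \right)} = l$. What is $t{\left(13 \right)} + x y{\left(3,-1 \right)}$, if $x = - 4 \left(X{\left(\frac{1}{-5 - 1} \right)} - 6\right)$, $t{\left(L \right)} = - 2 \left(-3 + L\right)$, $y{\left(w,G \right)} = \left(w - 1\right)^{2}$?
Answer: $\frac{236}{3} \approx 78.667$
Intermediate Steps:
$y{\left(w,G \right)} = \left(-1 + w\right)^{2}$
$t{\left(L \right)} = 6 - 2 L$
$x = \frac{74}{3}$ ($x = - 4 \left(\frac{1}{-5 - 1} - 6\right) = - 4 \left(\frac{1}{-6} - 6\right) = - 4 \left(- \frac{1}{6} - 6\right) = \left(-4\right) \left(- \frac{37}{6}\right) = \frac{74}{3} \approx 24.667$)
$t{\left(13 \right)} + x y{\left(3,-1 \right)} = \left(6 - 26\right) + \frac{74 \left(-1 + 3\right)^{2}}{3} = \left(6 - 26\right) + \frac{74 \cdot 2^{2}}{3} = -20 + \frac{74}{3} \cdot 4 = -20 + \frac{296}{3} = \frac{236}{3}$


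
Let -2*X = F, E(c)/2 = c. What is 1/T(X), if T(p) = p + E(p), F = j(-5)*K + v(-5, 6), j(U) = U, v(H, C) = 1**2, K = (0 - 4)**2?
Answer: 2/237 ≈ 0.0084388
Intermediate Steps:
K = 16 (K = (-4)**2 = 16)
v(H, C) = 1
E(c) = 2*c
F = -79 (F = -5*16 + 1 = -80 + 1 = -79)
X = 79/2 (X = -1/2*(-79) = 79/2 ≈ 39.500)
T(p) = 3*p (T(p) = p + 2*p = 3*p)
1/T(X) = 1/(3*(79/2)) = 1/(237/2) = 2/237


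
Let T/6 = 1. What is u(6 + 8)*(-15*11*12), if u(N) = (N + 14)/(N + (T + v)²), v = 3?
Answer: -11088/19 ≈ -583.58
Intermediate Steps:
T = 6 (T = 6*1 = 6)
u(N) = (14 + N)/(81 + N) (u(N) = (N + 14)/(N + (6 + 3)²) = (14 + N)/(N + 9²) = (14 + N)/(N + 81) = (14 + N)/(81 + N))
u(6 + 8)*(-15*11*12) = ((14 + (6 + 8))/(81 + (6 + 8)))*(-15*11*12) = ((14 + 14)/(81 + 14))*(-165*12) = (28/95)*(-1980) = -11088/19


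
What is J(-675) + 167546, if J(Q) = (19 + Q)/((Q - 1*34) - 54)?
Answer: 127838254/763 ≈ 1.6755e+5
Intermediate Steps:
J(Q) = (19 + Q)/(-88 + Q) (J(Q) = (19 + Q)/((Q - 34) - 54) = (19 + Q)/((-34 + Q) - 54) = (19 + Q)/(-88 + Q))
J(-675) + 167546 = (19 - 675)/(-88 - 675) + 167546 = -656/(-763) + 167546 = -1/763*(-656) + 167546 = 656/763 + 167546 = 127838254/763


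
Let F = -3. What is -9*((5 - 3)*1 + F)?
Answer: 9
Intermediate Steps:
-9*((5 - 3)*1 + F) = -9*((5 - 3)*1 - 3) = -9*(2*1 - 3) = -9*(2 - 3) = -9*(-1) = 9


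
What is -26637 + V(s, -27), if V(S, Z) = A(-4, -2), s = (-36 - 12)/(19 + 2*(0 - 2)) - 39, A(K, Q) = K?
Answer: -26641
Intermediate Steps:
s = -211/5 (s = -48/(19 + 2*(-2)) - 39 = -48/(19 - 4) - 39 = -48/15 - 39 = -48*1/15 - 39 = -16/5 - 39 = -211/5 ≈ -42.200)
V(S, Z) = -4
-26637 + V(s, -27) = -26637 - 4 = -26641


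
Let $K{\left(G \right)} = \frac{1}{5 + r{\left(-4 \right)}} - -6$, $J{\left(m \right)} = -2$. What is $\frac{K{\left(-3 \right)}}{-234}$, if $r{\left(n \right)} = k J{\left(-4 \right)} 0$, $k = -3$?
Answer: $- \frac{31}{1170} \approx -0.026496$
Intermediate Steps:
$r{\left(n \right)} = 0$ ($r{\left(n \right)} = \left(-3\right) \left(-2\right) 0 = 6 \cdot 0 = 0$)
$K{\left(G \right)} = \frac{31}{5}$ ($K{\left(G \right)} = \frac{1}{5 + 0} - -6 = \frac{1}{5} + 6 = \frac{31}{5}$)
$\frac{K{\left(-3 \right)}}{-234} = \frac{31}{5 \left(-234\right)} = \frac{31}{5} \left(- \frac{1}{234}\right) = - \frac{31}{1170}$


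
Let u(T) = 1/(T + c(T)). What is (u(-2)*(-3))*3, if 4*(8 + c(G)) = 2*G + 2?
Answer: 6/7 ≈ 0.85714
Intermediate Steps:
c(G) = -15/2 + G/2 (c(G) = -8 + (2*G + 2)/4 = -8 + (2 + 2*G)/4 = -8 + (½ + G/2) = -15/2 + G/2)
u(T) = 1/(-15/2 + 3*T/2) (u(T) = 1/(T + (-15/2 + T/2)) = 1/(-15/2 + 3*T/2))
(u(-2)*(-3))*3 = ((2/(3*(-5 - 2)))*(-3))*3 = (((⅔)/(-7))*(-3))*3 = (((⅔)*(-⅐))*(-3))*3 = -2/21*(-3)*3 = (2/7)*3 = 6/7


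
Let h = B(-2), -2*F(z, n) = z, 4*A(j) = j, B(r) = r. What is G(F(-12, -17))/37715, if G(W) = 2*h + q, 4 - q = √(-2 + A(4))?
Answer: -I/37715 ≈ -2.6515e-5*I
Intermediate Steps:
A(j) = j/4
F(z, n) = -z/2
h = -2
q = 4 - I (q = 4 - √(-2 + (¼)*4) = 4 - √(-2 + 1) = 4 - √(-1) = 4 - I ≈ 4.0 - 1.0*I)
G(W) = -I (G(W) = 2*(-2) + (4 - I) = -4 + (4 - I) = -I)
G(F(-12, -17))/37715 = -I/37715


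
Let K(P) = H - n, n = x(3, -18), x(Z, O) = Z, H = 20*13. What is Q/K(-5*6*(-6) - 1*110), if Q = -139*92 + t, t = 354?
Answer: -12434/257 ≈ -48.381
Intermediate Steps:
H = 260
n = 3
Q = -12434 (Q = -139*92 + 354 = -12788 + 354 = -12434)
K(P) = 257 (K(P) = 260 - 1*3 = 260 - 3 = 257)
Q/K(-5*6*(-6) - 1*110) = -12434/257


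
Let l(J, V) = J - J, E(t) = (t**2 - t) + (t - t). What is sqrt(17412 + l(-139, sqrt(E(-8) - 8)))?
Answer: 2*sqrt(4353) ≈ 131.95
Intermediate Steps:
E(t) = t**2 - t (E(t) = (t**2 - t) + 0 = t**2 - t)
l(J, V) = 0
sqrt(17412 + l(-139, sqrt(E(-8) - 8))) = sqrt(17412 + 0) = sqrt(17412) = 2*sqrt(4353)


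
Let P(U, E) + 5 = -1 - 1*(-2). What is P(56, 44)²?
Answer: 16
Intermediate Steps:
P(U, E) = -4 (P(U, E) = -5 + (-1 - 1*(-2)) = -5 + (-1 + 2) = -5 + 1 = -4)
P(56, 44)² = (-4)² = 16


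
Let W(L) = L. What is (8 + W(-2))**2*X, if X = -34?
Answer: -1224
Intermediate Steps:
(8 + W(-2))**2*X = (8 - 2)**2*(-34) = 6**2*(-34) = 36*(-34) = -1224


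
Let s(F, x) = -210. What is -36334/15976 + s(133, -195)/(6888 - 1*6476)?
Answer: -2290571/822764 ≈ -2.7840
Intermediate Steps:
-36334/15976 + s(133, -195)/(6888 - 1*6476) = -36334/15976 - 210/(6888 - 1*6476) = -36334*1/15976 - 210/(6888 - 6476) = -18167/7988 - 210/412 = -18167/7988 - 210*1/412 = -18167/7988 - 105/206 = -2290571/822764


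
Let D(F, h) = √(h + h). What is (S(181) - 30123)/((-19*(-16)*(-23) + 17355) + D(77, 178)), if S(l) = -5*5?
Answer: -312423724/107391413 + 60296*√89/107391413 ≈ -2.9039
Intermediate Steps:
D(F, h) = √2*√h (D(F, h) = √(2*h) = √2*√h)
S(l) = -25
(S(181) - 30123)/((-19*(-16)*(-23) + 17355) + D(77, 178)) = (-25 - 30123)/((-19*(-16)*(-23) + 17355) + √2*√178) = -30148/((304*(-23) + 17355) + 2*√89) = -30148/((-6992 + 17355) + 2*√89) = -30148/(10363 + 2*√89)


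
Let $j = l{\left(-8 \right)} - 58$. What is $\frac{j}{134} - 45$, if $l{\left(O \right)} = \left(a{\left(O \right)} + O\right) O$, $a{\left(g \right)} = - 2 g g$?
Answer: $- \frac{2500}{67} \approx -37.313$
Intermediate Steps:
$a{\left(g \right)} = - 2 g^{2}$
$l{\left(O \right)} = O \left(O - 2 O^{2}\right)$ ($l{\left(O \right)} = \left(- 2 O^{2} + O\right) O = \left(O - 2 O^{2}\right) O = O \left(O - 2 O^{2}\right)$)
$j = 1030$ ($j = \left(-8\right)^{2} \left(1 - -16\right) - 58 = 64 \left(1 + 16\right) - 58 = 64 \cdot 17 - 58 = 1088 - 58 = 1030$)
$\frac{j}{134} - 45 = \frac{1}{134} \cdot 1030 - 45 = \frac{515}{67} - 45 = - \frac{2500}{67}$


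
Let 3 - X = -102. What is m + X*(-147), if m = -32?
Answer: -15467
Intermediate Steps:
X = 105 (X = 3 - 1*(-102) = 3 + 102 = 105)
m + X*(-147) = -32 + 105*(-147) = -32 - 15435 = -15467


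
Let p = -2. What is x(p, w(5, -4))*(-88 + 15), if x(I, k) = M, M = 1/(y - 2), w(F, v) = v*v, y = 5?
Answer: -73/3 ≈ -24.333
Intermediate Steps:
w(F, v) = v²
M = ⅓ (M = 1/(5 - 2) = 1/3 = ⅓ ≈ 0.33333)
x(I, k) = ⅓
x(p, w(5, -4))*(-88 + 15) = (-88 + 15)/3 = (⅓)*(-73) = -73/3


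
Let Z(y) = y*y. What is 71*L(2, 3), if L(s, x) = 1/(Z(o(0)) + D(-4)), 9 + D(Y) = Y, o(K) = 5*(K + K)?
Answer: -71/13 ≈ -5.4615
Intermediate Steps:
o(K) = 10*K (o(K) = 5*(2*K) = 10*K)
D(Y) = -9 + Y
Z(y) = y**2
L(s, x) = -1/13 (L(s, x) = 1/((10*0)**2 + (-9 - 4)) = 1/(0**2 - 13) = 1/(0 - 13) = 1/(-13) = -1/13)
71*L(2, 3) = 71*(-1/13) = -71/13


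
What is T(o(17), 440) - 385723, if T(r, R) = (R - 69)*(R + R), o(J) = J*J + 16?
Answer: -59243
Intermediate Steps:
o(J) = 16 + J**2 (o(J) = J**2 + 16 = 16 + J**2)
T(r, R) = 2*R*(-69 + R) (T(r, R) = (-69 + R)*(2*R) = 2*R*(-69 + R))
T(o(17), 440) - 385723 = 2*440*(-69 + 440) - 385723 = 2*440*371 - 385723 = 326480 - 385723 = -59243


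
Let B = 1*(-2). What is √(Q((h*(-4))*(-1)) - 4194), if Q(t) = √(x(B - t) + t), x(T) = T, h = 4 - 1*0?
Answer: √(-4194 + I*√2) ≈ 0.011 + 64.761*I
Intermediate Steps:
B = -2
h = 4 (h = 4 + 0 = 4)
Q(t) = I*√2 (Q(t) = √((-2 - t) + t) = √(-2) = I*√2)
√(Q((h*(-4))*(-1)) - 4194) = √(I*√2 - 4194) = √(-4194 + I*√2)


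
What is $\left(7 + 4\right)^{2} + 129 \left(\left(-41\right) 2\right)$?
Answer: $-10457$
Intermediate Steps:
$\left(7 + 4\right)^{2} + 129 \left(\left(-41\right) 2\right) = 11^{2} + 129 \left(-82\right) = 121 - 10578 = -10457$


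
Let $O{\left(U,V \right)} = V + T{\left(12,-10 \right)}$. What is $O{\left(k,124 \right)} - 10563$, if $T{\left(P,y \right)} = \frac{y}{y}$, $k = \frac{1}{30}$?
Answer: $-10438$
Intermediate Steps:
$k = \frac{1}{30} \approx 0.033333$
$T{\left(P,y \right)} = 1$
$O{\left(U,V \right)} = 1 + V$ ($O{\left(U,V \right)} = V + 1 = 1 + V$)
$O{\left(k,124 \right)} - 10563 = \left(1 + 124\right) - 10563 = 125 - 10563 = -10438$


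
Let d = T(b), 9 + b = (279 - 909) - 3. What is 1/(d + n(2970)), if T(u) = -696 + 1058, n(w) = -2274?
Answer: -1/1912 ≈ -0.00052301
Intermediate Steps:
b = -642 (b = -9 + ((279 - 909) - 3) = -9 + (-630 - 3) = -9 - 633 = -642)
T(u) = 362
d = 362
1/(d + n(2970)) = 1/(362 - 2274) = 1/(-1912) = -1/1912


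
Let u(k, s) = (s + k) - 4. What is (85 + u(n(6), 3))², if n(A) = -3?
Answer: 6561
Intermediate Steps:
u(k, s) = -4 + k + s (u(k, s) = (k + s) - 4 = -4 + k + s)
(85 + u(n(6), 3))² = (85 + (-4 - 3 + 3))² = (85 - 4)² = 81² = 6561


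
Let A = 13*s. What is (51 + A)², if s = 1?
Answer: 4096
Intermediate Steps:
A = 13 (A = 13*1 = 13)
(51 + A)² = (51 + 13)² = 64² = 4096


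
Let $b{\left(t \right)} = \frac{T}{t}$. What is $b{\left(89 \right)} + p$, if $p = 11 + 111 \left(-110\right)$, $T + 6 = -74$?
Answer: $- \frac{1085791}{89} \approx -12200.0$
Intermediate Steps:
$T = -80$ ($T = -6 - 74 = -80$)
$b{\left(t \right)} = - \frac{80}{t}$
$p = -12199$ ($p = 11 - 12210 = -12199$)
$b{\left(89 \right)} + p = - \frac{80}{89} - 12199 = - \frac{1085791}{89}$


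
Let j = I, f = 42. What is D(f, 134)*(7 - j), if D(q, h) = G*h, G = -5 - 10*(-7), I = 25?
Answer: -156780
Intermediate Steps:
G = 65 (G = -5 + 70 = 65)
j = 25
D(q, h) = 65*h
D(f, 134)*(7 - j) = (65*134)*(7 - 1*25) = 8710*(7 - 25) = 8710*(-18) = -156780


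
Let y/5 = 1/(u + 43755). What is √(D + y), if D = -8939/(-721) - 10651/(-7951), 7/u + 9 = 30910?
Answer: 5*√673742715920435402728742747246/1107284454134686 ≈ 3.7064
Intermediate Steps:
u = 7/30901 (u = 7/(-9 + 30910) = 7/30901 ≈ 0.00022653)
D = 11250480/818953 (D = -8939*(-1/721) - 10651*(-1/7951) = 1277/103 + 10651/7951 = 11250480/818953 ≈ 13.738)
y = 154505/1352073262 (y = 5/(7/30901 + 43755) = 5/(1352073262/30901) = 5*(30901/1352073262) = 154505/1352073262 ≈ 0.00011427)
√(D + y) = √(11250480/818953 + 154505/1352073262) = √(15211599724999025/1107284454134686) = 5*√673742715920435402728742747246/1107284454134686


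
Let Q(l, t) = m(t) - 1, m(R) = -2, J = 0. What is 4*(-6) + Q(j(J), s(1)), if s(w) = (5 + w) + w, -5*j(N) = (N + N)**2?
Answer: -27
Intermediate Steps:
j(N) = -4*N**2/5 (j(N) = -(N + N)**2/5 = -4*N**2/5)
s(w) = 5 + 2*w
Q(l, t) = -3 (Q(l, t) = -2 - 1 = -3)
4*(-6) + Q(j(J), s(1)) = 4*(-6) - 3 = -24 - 3 = -27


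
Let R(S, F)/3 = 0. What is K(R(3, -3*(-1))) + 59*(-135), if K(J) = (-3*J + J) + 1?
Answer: -7964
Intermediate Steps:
R(S, F) = 0 (R(S, F) = 3*0 = 0)
K(J) = 1 - 2*J (K(J) = -2*J + 1 = 1 - 2*J)
K(R(3, -3*(-1))) + 59*(-135) = (1 - 2*0) + 59*(-135) = (1 + 0) - 7965 = 1 - 7965 = -7964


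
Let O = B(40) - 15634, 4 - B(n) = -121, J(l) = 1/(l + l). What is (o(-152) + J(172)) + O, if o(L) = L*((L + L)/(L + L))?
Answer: -5387383/344 ≈ -15661.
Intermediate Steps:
J(l) = 1/(2*l)
B(n) = 125 (B(n) = 4 - 1*(-121) = 4 + 121 = 125)
o(L) = L (o(L) = L*((2*L)/((2*L))) = L*((2*L)*(1/(2*L))) = L*1 = L)
O = -15509 (O = 125 - 15634 = -15509)
(o(-152) + J(172)) + O = (-152 + (½)/172) - 15509 = (-152 + (½)*(1/172)) - 15509 = (-152 + 1/344) - 15509 = -52287/344 - 15509 = -5387383/344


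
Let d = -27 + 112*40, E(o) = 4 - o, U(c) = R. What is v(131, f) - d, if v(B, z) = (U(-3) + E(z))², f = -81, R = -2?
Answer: 2436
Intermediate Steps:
U(c) = -2
v(B, z) = (2 - z)² (v(B, z) = (-2 + (4 - z))² = (2 - z)²)
d = 4453 (d = -27 + 4480 = 4453)
v(131, f) - d = (-2 - 81)² - 1*4453 = (-83)² - 4453 = 6889 - 4453 = 2436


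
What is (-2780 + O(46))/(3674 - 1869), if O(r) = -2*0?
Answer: -556/361 ≈ -1.5402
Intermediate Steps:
O(r) = 0
(-2780 + O(46))/(3674 - 1869) = (-2780 + 0)/(3674 - 1869) = -2780/1805 = -2780*1/1805 = -556/361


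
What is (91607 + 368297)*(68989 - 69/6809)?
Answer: 216038079100928/6809 ≈ 3.1728e+10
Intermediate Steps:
(91607 + 368297)*(68989 - 69/6809) = 459904*(68989 - 69*1/6809) = 459904*(68989 - 69/6809) = 459904*(469746032/6809) = 216038079100928/6809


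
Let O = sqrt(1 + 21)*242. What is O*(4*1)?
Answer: 968*sqrt(22) ≈ 4540.3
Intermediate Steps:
O = 242*sqrt(22) (O = sqrt(22)*242 = 242*sqrt(22) ≈ 1135.1)
O*(4*1) = (242*sqrt(22))*(4*1) = (242*sqrt(22))*4 = 968*sqrt(22)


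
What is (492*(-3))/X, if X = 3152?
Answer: -369/788 ≈ -0.46827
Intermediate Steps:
(492*(-3))/X = (492*(-3))/3152 = -1476*1/3152 = -369/788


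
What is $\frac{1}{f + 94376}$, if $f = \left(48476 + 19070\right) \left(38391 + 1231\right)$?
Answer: $\frac{1}{2676401988} \approx 3.7364 \cdot 10^{-10}$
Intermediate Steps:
$f = 2676307612$ ($f = 67546 \cdot 39622 = 2676307612$)
$\frac{1}{f + 94376} = \frac{1}{2676307612 + 94376} = \frac{1}{2676401988}$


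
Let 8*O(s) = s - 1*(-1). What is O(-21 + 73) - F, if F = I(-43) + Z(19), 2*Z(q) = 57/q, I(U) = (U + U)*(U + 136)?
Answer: 64025/8 ≈ 8003.1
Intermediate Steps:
I(U) = 2*U*(136 + U) (I(U) = (2*U)*(136 + U) = 2*U*(136 + U))
Z(q) = 57/(2*q) (Z(q) = (57/q)/2 = 57/(2*q))
O(s) = ⅛ + s/8 (O(s) = (s - 1*(-1))/8 = (s + 1)/8 = (1 + s)/8 = ⅛ + s/8)
F = -15993/2 (F = 2*(-43)*(136 - 43) + (57/2)/19 = 2*(-43)*93 + (57/2)*(1/19) = -7998 + 3/2 = -15993/2 ≈ -7996.5)
O(-21 + 73) - F = (⅛ + (-21 + 73)/8) - 1*(-15993/2) = (⅛ + (⅛)*52) + 15993/2 = (⅛ + 13/2) + 15993/2 = 53/8 + 15993/2 = 64025/8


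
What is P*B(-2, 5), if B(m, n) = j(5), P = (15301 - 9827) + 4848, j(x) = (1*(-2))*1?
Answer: -20644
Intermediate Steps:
j(x) = -2 (j(x) = -2*1 = -2)
P = 10322 (P = 5474 + 4848 = 10322)
B(m, n) = -2
P*B(-2, 5) = 10322*(-2) = -20644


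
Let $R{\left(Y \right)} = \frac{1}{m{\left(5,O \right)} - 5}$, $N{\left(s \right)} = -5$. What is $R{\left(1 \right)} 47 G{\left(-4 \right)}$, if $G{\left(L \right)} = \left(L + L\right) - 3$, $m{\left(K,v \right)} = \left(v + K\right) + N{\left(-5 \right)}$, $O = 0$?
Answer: $\frac{517}{5} \approx 103.4$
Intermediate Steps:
$m{\left(K,v \right)} = -5 + K + v$ ($m{\left(K,v \right)} = \left(v + K\right) - 5 = \left(K + v\right) - 5 = -5 + K + v$)
$G{\left(L \right)} = -3 + 2 L$ ($G{\left(L \right)} = 2 L - 3 = -3 + 2 L$)
$R{\left(Y \right)} = - \frac{1}{5}$ ($R{\left(Y \right)} = \frac{1}{\left(-5 + 5 + 0\right) - 5} = \frac{1}{0 - 5} = \frac{1}{-5} = - \frac{1}{5}$)
$R{\left(1 \right)} 47 G{\left(-4 \right)} = \left(- \frac{1}{5}\right) 47 \left(-3 + 2 \left(-4\right)\right) = - \frac{47 \left(-3 - 8\right)}{5} = \left(- \frac{47}{5}\right) \left(-11\right) = \frac{517}{5}$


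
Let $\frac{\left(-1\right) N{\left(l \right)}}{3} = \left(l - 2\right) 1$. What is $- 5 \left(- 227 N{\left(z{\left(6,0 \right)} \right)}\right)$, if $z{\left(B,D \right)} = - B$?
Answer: $27240$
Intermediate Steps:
$N{\left(l \right)} = 6 - 3 l$ ($N{\left(l \right)} = - 3 \left(l - 2\right) 1 = - 3 \left(-2 + l\right) 1 = - 3 \left(-2 + l\right) = 6 - 3 l$)
$- 5 \left(- 227 N{\left(z{\left(6,0 \right)} \right)}\right) = - 5 \left(- 227 \left(6 - 3 \left(\left(-1\right) 6\right)\right)\right) = - 5 \left(- 227 \left(6 - -18\right)\right) = - 5 \left(- 227 \left(6 + 18\right)\right) = - 5 \left(\left(-227\right) 24\right) = \left(-5\right) \left(-5448\right) = 27240$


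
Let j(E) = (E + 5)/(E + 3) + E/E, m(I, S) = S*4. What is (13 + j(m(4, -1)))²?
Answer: 169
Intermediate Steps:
m(I, S) = 4*S
j(E) = 1 + (5 + E)/(3 + E) (j(E) = (5 + E)/(3 + E) + 1 = 1 + (5 + E)/(3 + E))
(13 + j(m(4, -1)))² = (13 + 2*(4 + 4*(-1))/(3 + 4*(-1)))² = (13 + 2*(4 - 4)/(3 - 4))² = (13 + 2*0/(-1))² = (13 + 2*(-1)*0)² = (13 + 0)² = 13² = 169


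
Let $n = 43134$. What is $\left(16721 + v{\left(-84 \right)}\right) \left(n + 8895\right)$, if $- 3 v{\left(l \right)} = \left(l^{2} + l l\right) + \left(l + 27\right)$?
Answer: $626221044$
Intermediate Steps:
$v{\left(l \right)} = -9 - \frac{2 l^{2}}{3} - \frac{l}{3}$ ($v{\left(l \right)} = - \frac{\left(l^{2} + l l\right) + \left(l + 27\right)}{3} = - \frac{\left(l^{2} + l^{2}\right) + \left(27 + l\right)}{3} = - \frac{2 l^{2} + \left(27 + l\right)}{3} = - \frac{27 + l + 2 l^{2}}{3} = -9 - \frac{2 l^{2}}{3} - \frac{l}{3}$)
$\left(16721 + v{\left(-84 \right)}\right) \left(n + 8895\right) = \left(16721 - \left(-19 + 4704\right)\right) \left(43134 + 8895\right) = \left(16721 - 4685\right) 52029 = 12036 \cdot 52029 = 626221044$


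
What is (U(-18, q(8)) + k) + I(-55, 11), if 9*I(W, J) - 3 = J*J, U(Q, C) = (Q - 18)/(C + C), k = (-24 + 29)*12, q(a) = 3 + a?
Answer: 7142/99 ≈ 72.141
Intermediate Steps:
k = 60 (k = 5*12 = 60)
U(Q, C) = (-18 + Q)/(2*C) (U(Q, C) = (-18 + Q)/((2*C)) = (-18 + Q)*(1/(2*C)) = (-18 + Q)/(2*C))
I(W, J) = ⅓ + J²/9 (I(W, J) = ⅓ + (J*J)/9 = ⅓ + J²/9)
(U(-18, q(8)) + k) + I(-55, 11) = ((-18 - 18)/(2*(3 + 8)) + 60) + (⅓ + (⅑)*11²) = ((½)*(-36)/11 + 60) + (⅓ + (⅑)*121) = ((½)*(1/11)*(-36) + 60) + (⅓ + 121/9) = (-18/11 + 60) + 124/9 = 642/11 + 124/9 = 7142/99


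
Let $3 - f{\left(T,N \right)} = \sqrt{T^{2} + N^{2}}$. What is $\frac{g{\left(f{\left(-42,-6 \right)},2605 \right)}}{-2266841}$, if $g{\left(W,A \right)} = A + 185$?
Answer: $- \frac{2790}{2266841} \approx -0.0012308$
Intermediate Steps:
$f{\left(T,N \right)} = 3 - \sqrt{N^{2} + T^{2}}$ ($f{\left(T,N \right)} = 3 - \sqrt{T^{2} + N^{2}} = 3 - \sqrt{N^{2} + T^{2}}$)
$g{\left(W,A \right)} = 185 + A$
$\frac{g{\left(f{\left(-42,-6 \right)},2605 \right)}}{-2266841} = \frac{185 + 2605}{-2266841} = 2790 \left(- \frac{1}{2266841}\right) = - \frac{2790}{2266841}$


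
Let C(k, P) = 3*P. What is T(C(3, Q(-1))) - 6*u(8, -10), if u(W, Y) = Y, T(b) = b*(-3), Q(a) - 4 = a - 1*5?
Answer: 78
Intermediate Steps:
Q(a) = -1 + a (Q(a) = 4 + (a - 1*5) = 4 + (a - 5) = 4 + (-5 + a) = -1 + a)
T(b) = -3*b
T(C(3, Q(-1))) - 6*u(8, -10) = -9*(-1 - 1) - 6*(-10) = -9*(-2) + 60 = -3*(-6) + 60 = 18 + 60 = 78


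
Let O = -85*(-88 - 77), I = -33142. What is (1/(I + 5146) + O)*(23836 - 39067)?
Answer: -1993453075223/9332 ≈ -2.1361e+8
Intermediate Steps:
O = 14025 (O = -85*(-165) = 14025)
(1/(I + 5146) + O)*(23836 - 39067) = (1/(-33142 + 5146) + 14025)*(23836 - 39067) = (1/(-27996) + 14025)*(-15231) = (-1/27996 + 14025)*(-15231) = (392643899/27996)*(-15231) = -1993453075223/9332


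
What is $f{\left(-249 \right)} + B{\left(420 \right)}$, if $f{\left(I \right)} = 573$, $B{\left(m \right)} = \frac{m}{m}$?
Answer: $574$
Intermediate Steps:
$B{\left(m \right)} = 1$
$f{\left(-249 \right)} + B{\left(420 \right)} = 573 + 1 = 574$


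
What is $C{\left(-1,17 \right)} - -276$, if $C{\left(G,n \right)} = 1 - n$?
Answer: $260$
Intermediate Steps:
$C{\left(-1,17 \right)} - -276 = \left(1 - 17\right) - -276 = \left(1 - 17\right) + 276 = -16 + 276 = 260$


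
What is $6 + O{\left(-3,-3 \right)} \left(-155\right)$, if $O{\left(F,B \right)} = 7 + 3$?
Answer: $-1544$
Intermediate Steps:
$O{\left(F,B \right)} = 10$
$6 + O{\left(-3,-3 \right)} \left(-155\right) = 6 + 10 \left(-155\right) = 6 - 1550 = -1544$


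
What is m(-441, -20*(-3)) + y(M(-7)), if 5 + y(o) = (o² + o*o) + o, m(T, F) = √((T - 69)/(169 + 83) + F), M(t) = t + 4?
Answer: 10 + √102270/42 ≈ 17.614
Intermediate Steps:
M(t) = 4 + t
m(T, F) = √(-23/84 + F + T/252) (m(T, F) = √((-69 + T)/252 + F) = √((-69 + T)*(1/252) + F) = √((-23/84 + T/252) + F) = √(-23/84 + F + T/252))
y(o) = -5 + o + 2*o² (y(o) = -5 + ((o² + o*o) + o) = -5 + ((o² + o²) + o) = -5 + (2*o² + o) = -5 + (o + 2*o²) = -5 + o + 2*o²)
m(-441, -20*(-3)) + y(M(-7)) = √(-483 + 7*(-441) + 1764*(-20*(-3)))/42 + (-5 + (4 - 7) + 2*(4 - 7)²) = √(-483 - 3087 + 1764*60)/42 + (-5 - 3 + 2*(-3)²) = √(-483 - 3087 + 105840)/42 + (-5 - 3 + 2*9) = √102270/42 + (-5 - 3 + 18) = √102270/42 + 10 = 10 + √102270/42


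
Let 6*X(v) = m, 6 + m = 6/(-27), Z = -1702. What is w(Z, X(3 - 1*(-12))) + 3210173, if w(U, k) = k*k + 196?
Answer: 2340359785/729 ≈ 3.2104e+6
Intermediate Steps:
m = -56/9 (m = -6 + 6/(-27) = -6 + 6*(-1/27) = -6 - 2/9 = -56/9 ≈ -6.2222)
X(v) = -28/27 (X(v) = (⅙)*(-56/9) = -28/27)
w(U, k) = 196 + k² (w(U, k) = k² + 196 = 196 + k²)
w(Z, X(3 - 1*(-12))) + 3210173 = (196 + (-28/27)²) + 3210173 = (196 + 784/729) + 3210173 = 143668/729 + 3210173 = 2340359785/729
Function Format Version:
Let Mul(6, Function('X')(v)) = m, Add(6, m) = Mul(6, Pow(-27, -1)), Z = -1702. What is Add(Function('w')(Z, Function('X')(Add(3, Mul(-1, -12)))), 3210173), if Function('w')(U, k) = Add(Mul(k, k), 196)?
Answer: Rational(2340359785, 729) ≈ 3.2104e+6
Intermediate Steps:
m = Rational(-56, 9) (m = Add(-6, Mul(6, Pow(-27, -1))) = Add(-6, Mul(6, Rational(-1, 27))) = Add(-6, Rational(-2, 9)) = Rational(-56, 9) ≈ -6.2222)
Function('X')(v) = Rational(-28, 27) (Function('X')(v) = Mul(Rational(1, 6), Rational(-56, 9)) = Rational(-28, 27))
Function('w')(U, k) = Add(196, Pow(k, 2)) (Function('w')(U, k) = Add(Pow(k, 2), 196) = Add(196, Pow(k, 2)))
Add(Function('w')(Z, Function('X')(Add(3, Mul(-1, -12)))), 3210173) = Add(Add(196, Pow(Rational(-28, 27), 2)), 3210173) = Add(Add(196, Rational(784, 729)), 3210173) = Add(Rational(143668, 729), 3210173) = Rational(2340359785, 729)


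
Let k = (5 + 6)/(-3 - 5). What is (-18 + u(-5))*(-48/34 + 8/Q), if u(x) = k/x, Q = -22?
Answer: 58847/1870 ≈ 31.469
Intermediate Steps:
k = -11/8 (k = 11/(-8) = 11*(-1/8) = -11/8 ≈ -1.3750)
u(x) = -11/(8*x)
(-18 + u(-5))*(-48/34 + 8/Q) = (-18 - 11/8/(-5))*(-48/34 + 8/(-22)) = (-18 - 11/8*(-1/5))*(-48*1/34 + 8*(-1/22)) = (-18 + 11/40)*(-24/17 - 4/11) = -709/40*(-332/187) = 58847/1870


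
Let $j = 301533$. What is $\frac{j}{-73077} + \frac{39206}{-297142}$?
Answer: $- \frac{15410529258}{3619040989} \approx -4.2582$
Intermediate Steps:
$\frac{j}{-73077} + \frac{39206}{-297142} = \frac{301533}{-73077} + \frac{39206}{-297142} = 301533 \left(- \frac{1}{73077}\right) + 39206 \left(- \frac{1}{297142}\right) = - \frac{100511}{24359} - \frac{19603}{148571} = - \frac{15410529258}{3619040989}$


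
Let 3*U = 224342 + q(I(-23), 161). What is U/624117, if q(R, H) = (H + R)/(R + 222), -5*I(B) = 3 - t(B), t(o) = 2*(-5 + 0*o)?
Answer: 246103966/2053969047 ≈ 0.11982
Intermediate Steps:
t(o) = -10 (t(o) = 2*(-5 + 0) = 2*(-5) = -10)
I(B) = -13/5 (I(B) = -(3 - 1*(-10))/5 = -(3 + 10)/5 = -⅕*13 = -13/5)
q(R, H) = (H + R)/(222 + R)
U = 246103966/3291 (U = (224342 + (161 - 13/5)/(222 - 13/5))/3 = (224342 + (792/5)/(1097/5))/3 = (224342 + (5/1097)*(792/5))/3 = (224342 + 792/1097)/3 = (⅓)*(246103966/1097) = 246103966/3291 ≈ 74781.)
U/624117 = (246103966/3291)/624117 = (246103966/3291)*(1/624117) = 246103966/2053969047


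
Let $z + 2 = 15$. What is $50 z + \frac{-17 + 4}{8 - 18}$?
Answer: $\frac{6513}{10} \approx 651.3$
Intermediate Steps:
$z = 13$ ($z = -2 + 15 = 13$)
$50 z + \frac{-17 + 4}{8 - 18} = 50 \cdot 13 + \frac{-17 + 4}{8 - 18} = 650 - \frac{13}{-10} = 650 - - \frac{13}{10} = 650 + \frac{13}{10} = \frac{6513}{10}$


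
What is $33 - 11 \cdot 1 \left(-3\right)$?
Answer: $66$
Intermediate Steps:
$33 - 11 \cdot 1 \left(-3\right) = 33 - -33 = 33 + 33 = 66$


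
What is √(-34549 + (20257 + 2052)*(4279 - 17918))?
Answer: 10*I*√3043070 ≈ 17444.0*I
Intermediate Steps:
√(-34549 + (20257 + 2052)*(4279 - 17918)) = √(-34549 + 22309*(-13639)) = √(-34549 - 304272451) = √(-304307000) = 10*I*√3043070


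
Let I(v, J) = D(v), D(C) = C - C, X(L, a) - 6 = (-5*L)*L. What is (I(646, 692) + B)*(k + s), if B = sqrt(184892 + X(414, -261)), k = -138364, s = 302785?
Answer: 164421*I*sqrt(672082) ≈ 1.3479e+8*I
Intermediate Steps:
X(L, a) = 6 - 5*L**2 (X(L, a) = 6 + (-5*L)*L = 6 - 5*L**2)
D(C) = 0
I(v, J) = 0
B = I*sqrt(672082) (B = sqrt(184892 + (6 - 5*414**2)) = sqrt(184892 + (6 - 5*171396)) = sqrt(184892 + (6 - 856980)) = sqrt(184892 - 856974) = sqrt(-672082) = I*sqrt(672082) ≈ 819.81*I)
(I(646, 692) + B)*(k + s) = (0 + I*sqrt(672082))*(-138364 + 302785) = (I*sqrt(672082))*164421 = 164421*I*sqrt(672082)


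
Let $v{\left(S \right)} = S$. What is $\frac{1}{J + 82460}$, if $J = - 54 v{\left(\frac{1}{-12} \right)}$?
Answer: $\frac{2}{164929} \approx 1.2126 \cdot 10^{-5}$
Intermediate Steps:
$J = \frac{9}{2}$ ($J = - \frac{54}{-12} = \left(-54\right) \left(- \frac{1}{12}\right) = \frac{9}{2} \approx 4.5$)
$\frac{1}{J + 82460} = \frac{1}{\frac{9}{2} + 82460} = \frac{1}{\frac{164929}{2}} = \frac{2}{164929}$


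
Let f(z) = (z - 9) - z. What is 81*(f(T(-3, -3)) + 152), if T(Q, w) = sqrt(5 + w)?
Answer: 11583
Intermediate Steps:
f(z) = -9 (f(z) = (-9 + z) - z = -9)
81*(f(T(-3, -3)) + 152) = 81*(-9 + 152) = 81*143 = 11583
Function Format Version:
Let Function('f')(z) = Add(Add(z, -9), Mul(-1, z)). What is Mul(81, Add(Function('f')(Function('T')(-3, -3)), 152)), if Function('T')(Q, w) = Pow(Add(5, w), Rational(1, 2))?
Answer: 11583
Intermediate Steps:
Function('f')(z) = -9 (Function('f')(z) = Add(Add(-9, z), Mul(-1, z)) = -9)
Mul(81, Add(Function('f')(Function('T')(-3, -3)), 152)) = Mul(81, Add(-9, 152)) = Mul(81, 143) = 11583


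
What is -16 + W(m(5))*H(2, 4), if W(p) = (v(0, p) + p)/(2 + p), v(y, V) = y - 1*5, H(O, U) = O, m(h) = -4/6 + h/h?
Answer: -20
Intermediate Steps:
m(h) = ⅓ (m(h) = -4*⅙ + 1 = -⅔ + 1 = ⅓)
v(y, V) = -5 + y (v(y, V) = y - 5 = -5 + y)
W(p) = (-5 + p)/(2 + p) (W(p) = ((-5 + 0) + p)/(2 + p) = (-5 + p)/(2 + p))
-16 + W(m(5))*H(2, 4) = -16 + ((-5 + ⅓)/(2 + ⅓))*2 = -16 + (-14/3/(7/3))*2 = -16 + ((3/7)*(-14/3))*2 = -16 - 2*2 = -16 - 4 = -20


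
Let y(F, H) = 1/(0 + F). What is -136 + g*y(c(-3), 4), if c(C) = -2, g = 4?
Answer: -138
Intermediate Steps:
y(F, H) = 1/F
-136 + g*y(c(-3), 4) = -136 + 4/(-2) = -136 + 4*(-½) = -136 - 2 = -138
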